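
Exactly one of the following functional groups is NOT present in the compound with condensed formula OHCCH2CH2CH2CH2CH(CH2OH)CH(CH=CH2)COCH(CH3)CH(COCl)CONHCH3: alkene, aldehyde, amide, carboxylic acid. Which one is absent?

alkene: present (CH(CH=CH2) — pendant –CH=CH2: C=C double bond → alkene).
aldehyde: present (OHC — terminal –CHO: carbonyl C bonded to H and C → aldehyde).
amide: present (CONHCH3 — –C(=O)NHCH3: carbonyl C bonded to C and to N → amide (the N is not an amine)).
carboxylic acid: absent. In CONHCH3, the carbonyl is bonded to nitrogen, not to –OH; that is an amide.

carboxylic acid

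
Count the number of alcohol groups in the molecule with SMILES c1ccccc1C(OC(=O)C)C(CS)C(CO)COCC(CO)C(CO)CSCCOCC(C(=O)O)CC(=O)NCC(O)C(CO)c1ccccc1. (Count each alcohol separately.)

Taking each segment in turn:
  C6H5: C6H5– phenyl ring → arene.
  CH(OCOCH3): pendant –OC(=O)CH3: an acyloxy group → ester.
  CH(CH2SH): pendant –CH2SH → thiol.
  CH(CH2OH): pendant –CH2OH on an sp³ backbone C → alcohol.
  CH2OCH2: C–O–C with sp³ carbons on both sides and no adjacent C=O → ether.
  CH(CH2OH): pendant –CH2OH on an sp³ backbone C → alcohol.
  CH(CH2OH): pendant –CH2OH on an sp³ backbone C → alcohol.
  CH2SCH2: C–S–C linkage → sulfide (thioether).
  CH2OCH2: C–O–C with sp³ carbons on both sides and no adjacent C=O → ether.
  CH(COOH): pendant –COOH: carbonyl C bonded to C and –OH → carboxylic acid.
  CH2CONHCH2: –C(=O)–N– linkage → amide (the N is not an amine).
  CH(OH): –OH on an sp³ carbon → alcohol (secondary).
  CH(CH2OH): pendant –CH2OH on an sp³ backbone C → alcohol.
  C6H5: –C6H5 phenyl ring → arene.
Alcohol appears at: CH(CH2OH), CH(CH2OH), CH(CH2OH), CH(OH), CH(CH2OH) → 5.

5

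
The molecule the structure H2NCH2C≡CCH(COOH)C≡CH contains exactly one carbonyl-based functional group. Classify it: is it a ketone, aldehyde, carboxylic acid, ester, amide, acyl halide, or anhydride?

The carbonyl is in the CH(COOH) segment: pendant –COOH: carbonyl C bonded to C and –OH → carboxylic acid.

carboxylic acid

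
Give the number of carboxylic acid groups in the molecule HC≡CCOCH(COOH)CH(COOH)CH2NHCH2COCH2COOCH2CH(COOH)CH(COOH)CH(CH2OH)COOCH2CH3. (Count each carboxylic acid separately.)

4

Taking each segment in turn:
  HC≡C: C≡C triple bond → alkyne.
  CO: –C(=O)– with carbon on both sides → ketone.
  CH(COOH): pendant –COOH: carbonyl C bonded to C and –OH → carboxylic acid.
  CH(COOH): pendant –COOH: carbonyl C bonded to C and –OH → carboxylic acid.
  CH2NHCH2: C–N–C with sp³ carbons and no adjacent C=O → amine (secondary).
  CO: –C(=O)– with carbon on both sides → ketone.
  CH2COOCH2: –C(=O)–O–C with C on the carbonyl side → ester.
  CH(COOH): pendant –COOH: carbonyl C bonded to C and –OH → carboxylic acid.
  CH(COOH): pendant –COOH: carbonyl C bonded to C and –OH → carboxylic acid.
  CH(CH2OH): pendant –CH2OH on an sp³ backbone C → alcohol.
  COOCH2CH3: –C(=O)OCH2CH3: carbonyl C bonded to C and to –OEt → ester.
Carboxylic acid appears at: CH(COOH), CH(COOH), CH(COOH), CH(COOH) → 4.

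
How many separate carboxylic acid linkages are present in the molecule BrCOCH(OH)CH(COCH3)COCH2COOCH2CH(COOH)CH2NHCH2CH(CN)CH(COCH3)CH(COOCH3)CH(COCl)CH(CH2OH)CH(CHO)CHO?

1

–C(=O)Br: carbonyl C bonded to C and to a halogen → acyl halide (not alkyl halide).
–OH on an sp³ carbon → alcohol (secondary).
pendant –COCH3: carbonyl C bonded to two carbons → ketone.
–C(=O)– with carbon on both sides → ketone.
–C(=O)–O–C with C on the carbonyl side → ester.
pendant –COOH: carbonyl C bonded to C and –OH → carboxylic acid.
C–N–C with sp³ carbons and no adjacent C=O → amine (secondary).
pendant –C≡N: nitrile.
pendant –COCH3: carbonyl C bonded to two carbons → ketone.
pendant –COOCH3: carbonyl C bonded to C and –OCH3 → ester.
pendant –C(=O)X: carbonyl C bonded to C and halogen → acyl halide.
pendant –CH2OH on an sp³ backbone C → alcohol.
pendant –CHO: carbonyl C bonded to C and H → aldehyde.
terminal –CHO: carbonyl C bonded to H and C → aldehyde.
Carboxylic acid appears at: CH(COOH) → 1.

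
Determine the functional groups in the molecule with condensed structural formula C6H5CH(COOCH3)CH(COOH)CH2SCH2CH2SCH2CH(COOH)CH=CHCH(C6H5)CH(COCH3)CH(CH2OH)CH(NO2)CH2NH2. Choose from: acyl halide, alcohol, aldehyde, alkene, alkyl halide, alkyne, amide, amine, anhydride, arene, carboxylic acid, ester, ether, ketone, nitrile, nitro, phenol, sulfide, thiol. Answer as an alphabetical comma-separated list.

C6H5– phenyl ring → arene.
pendant –COOCH3: carbonyl C bonded to C and –OCH3 → ester.
pendant –COOH: carbonyl C bonded to C and –OH → carboxylic acid.
C–S–C linkage → sulfide (thioether).
C–S–C linkage → sulfide (thioether).
pendant –COOH: carbonyl C bonded to C and –OH → carboxylic acid.
C=C double bond → alkene.
pendant –C6H5: benzene ring → arene.
pendant –COCH3: carbonyl C bonded to two carbons → ketone.
pendant –CH2OH on an sp³ backbone C → alcohol.
–NO2 on an sp³ carbon → nitro (the N=O is not a carbonyl).
–NH2 on an sp³ carbon with no adjacent C=O → amine.

alcohol, alkene, amine, arene, carboxylic acid, ester, ketone, nitro, sulfide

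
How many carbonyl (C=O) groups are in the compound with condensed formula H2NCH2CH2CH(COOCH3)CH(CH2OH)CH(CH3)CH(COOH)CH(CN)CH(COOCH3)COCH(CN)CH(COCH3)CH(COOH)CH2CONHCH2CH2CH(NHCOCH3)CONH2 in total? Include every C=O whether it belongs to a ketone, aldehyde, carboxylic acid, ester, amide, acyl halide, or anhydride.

CH(COOCH3): ester, 1 C=O (running total 1).
CH(COOH): carboxylic acid, 1 C=O (running total 2).
CH(COOCH3): ester, 1 C=O (running total 3).
CO: ketone, 1 C=O (running total 4).
CH(COCH3): ketone, 1 C=O (running total 5).
CH(COOH): carboxylic acid, 1 C=O (running total 6).
CH2CONHCH2: amide, 1 C=O (running total 7).
CH(NHCOCH3): amide, 1 C=O (running total 8).
CONH2: amide, 1 C=O (running total 9).

9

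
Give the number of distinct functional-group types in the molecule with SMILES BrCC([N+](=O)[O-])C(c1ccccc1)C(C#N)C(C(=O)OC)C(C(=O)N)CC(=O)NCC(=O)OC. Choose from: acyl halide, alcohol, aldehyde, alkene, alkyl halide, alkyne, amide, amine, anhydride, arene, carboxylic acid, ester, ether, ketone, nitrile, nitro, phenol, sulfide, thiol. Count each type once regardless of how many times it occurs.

Working along the chain:
  BrCH2: halogen on an sp³ carbon → alkyl halide.
  CH(NO2): –NO2 on an sp³ carbon → nitro (the N=O is not a carbonyl).
  CH(C6H5): pendant –C6H5: benzene ring → arene.
  CH(CN): pendant –C≡N: nitrile.
  CH(COOCH3): pendant –COOCH3: carbonyl C bonded to C and –OCH3 → ester.
  CH(CONH2): pendant –CONH2: carbonyl C bonded to C and N → amide.
  CH2CONHCH2: –C(=O)–N– linkage → amide (the N is not an amine).
  COOCH3: –C(=O)OCH3: carbonyl C bonded to C and to –OCH3 → ester (not ketone + ether).
Distinct types present: alkyl halide, amide, arene, ester, nitrile, nitro.

6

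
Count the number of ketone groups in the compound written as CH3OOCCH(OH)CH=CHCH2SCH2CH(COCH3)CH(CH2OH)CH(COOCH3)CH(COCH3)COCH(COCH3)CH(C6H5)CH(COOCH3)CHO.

4

Working along the chain:
  CH3OOC: CH3O–C(=O)–: carbonyl C bonded to C and to –OCH3 → ester (not ketone + ether).
  CH(OH): –OH on an sp³ carbon → alcohol (secondary).
  CH=CH: C=C double bond → alkene.
  CH2SCH2: C–S–C linkage → sulfide (thioether).
  CH(COCH3): pendant –COCH3: carbonyl C bonded to two carbons → ketone.
  CH(CH2OH): pendant –CH2OH on an sp³ backbone C → alcohol.
  CH(COOCH3): pendant –COOCH3: carbonyl C bonded to C and –OCH3 → ester.
  CH(COCH3): pendant –COCH3: carbonyl C bonded to two carbons → ketone.
  CO: –C(=O)– with carbon on both sides → ketone.
  CH(COCH3): pendant –COCH3: carbonyl C bonded to two carbons → ketone.
  CH(C6H5): pendant –C6H5: benzene ring → arene.
  CH(COOCH3): pendant –COOCH3: carbonyl C bonded to C and –OCH3 → ester.
  CHO: terminal –CHO: carbonyl C bonded to H and C → aldehyde.
Ketone appears at: CH(COCH3), CH(COCH3), CO, CH(COCH3) → 4.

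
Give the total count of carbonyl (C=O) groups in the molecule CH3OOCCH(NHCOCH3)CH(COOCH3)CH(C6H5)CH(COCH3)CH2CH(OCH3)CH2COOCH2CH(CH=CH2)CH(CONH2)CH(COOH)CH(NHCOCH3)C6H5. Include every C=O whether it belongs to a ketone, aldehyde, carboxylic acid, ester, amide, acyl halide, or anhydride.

8

CH3OOC: ester, 1 C=O (running total 1).
CH(NHCOCH3): amide, 1 C=O (running total 2).
CH(COOCH3): ester, 1 C=O (running total 3).
CH(COCH3): ketone, 1 C=O (running total 4).
CH2COOCH2: ester, 1 C=O (running total 5).
CH(CONH2): amide, 1 C=O (running total 6).
CH(COOH): carboxylic acid, 1 C=O (running total 7).
CH(NHCOCH3): amide, 1 C=O (running total 8).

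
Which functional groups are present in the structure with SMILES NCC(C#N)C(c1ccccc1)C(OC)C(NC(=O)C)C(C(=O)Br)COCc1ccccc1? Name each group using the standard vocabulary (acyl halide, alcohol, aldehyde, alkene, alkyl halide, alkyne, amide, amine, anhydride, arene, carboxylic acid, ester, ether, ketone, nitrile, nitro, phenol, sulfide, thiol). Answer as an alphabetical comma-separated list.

Taking each segment in turn:
  H2NCH2: –NH2 on an sp³ carbon with no adjacent C=O → amine.
  CH(CN): pendant –C≡N: nitrile.
  CH(C6H5): pendant –C6H5: benzene ring → arene.
  CH(OCH3): pendant –OCH3: C–O–C with sp³ C, no adjacent C=O → ether.
  CH(NHCOCH3): pendant –NHC(=O)CH3: N bonded to a carbonyl → amide (not amine).
  CH(COBr): pendant –C(=O)X: carbonyl C bonded to C and halogen → acyl halide.
  CH2OCH2: C–O–C with sp³ carbons on both sides and no adjacent C=O → ether.
  C6H5: –C6H5 phenyl ring → arene.

acyl halide, amide, amine, arene, ether, nitrile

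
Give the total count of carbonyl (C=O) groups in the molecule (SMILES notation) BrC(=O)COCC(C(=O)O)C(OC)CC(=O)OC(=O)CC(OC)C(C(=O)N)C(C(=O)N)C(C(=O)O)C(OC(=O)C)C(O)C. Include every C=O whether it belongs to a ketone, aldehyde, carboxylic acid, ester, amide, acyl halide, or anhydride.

8

BrCO: acyl halide, 1 C=O (running total 1).
CH(COOH): carboxylic acid, 1 C=O (running total 2).
CH2CO-O-COCH2: anhydride, 2 C=O (running total 4).
CH(CONH2): amide, 1 C=O (running total 5).
CH(CONH2): amide, 1 C=O (running total 6).
CH(COOH): carboxylic acid, 1 C=O (running total 7).
CH(OCOCH3): ester, 1 C=O (running total 8).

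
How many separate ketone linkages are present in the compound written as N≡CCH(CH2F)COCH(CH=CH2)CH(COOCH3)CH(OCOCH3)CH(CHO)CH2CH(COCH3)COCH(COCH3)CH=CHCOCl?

N≡C–: carbon triple-bonded to nitrogen → nitrile.
pendant –CH2X: halogen on sp³ carbon → alkyl halide.
–C(=O)– with carbon on both sides → ketone.
pendant –CH=CH2: C=C double bond → alkene.
pendant –COOCH3: carbonyl C bonded to C and –OCH3 → ester.
pendant –OC(=O)CH3: an acyloxy group → ester.
pendant –CHO: carbonyl C bonded to C and H → aldehyde.
pendant –COCH3: carbonyl C bonded to two carbons → ketone.
–C(=O)– with carbon on both sides → ketone.
pendant –COCH3: carbonyl C bonded to two carbons → ketone.
C=C double bond → alkene.
–C(=O)Cl: carbonyl C bonded to C and to a halogen → acyl halide (not alkyl halide).
Ketone appears at: CO, CH(COCH3), CO, CH(COCH3) → 4.

4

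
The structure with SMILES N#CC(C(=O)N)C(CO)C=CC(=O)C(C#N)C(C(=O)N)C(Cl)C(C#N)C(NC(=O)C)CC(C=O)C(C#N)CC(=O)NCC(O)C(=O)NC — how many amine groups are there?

0

N≡C–: carbon triple-bonded to nitrogen → nitrile.
pendant –CONH2: carbonyl C bonded to C and N → amide.
pendant –CH2OH on an sp³ backbone C → alcohol.
C=C double bond → alkene.
–C(=O)– with carbon on both sides → ketone.
pendant –C≡N: nitrile.
pendant –CONH2: carbonyl C bonded to C and N → amide.
halogen on an sp³ carbon → alkyl halide.
pendant –C≡N: nitrile.
pendant –NHC(=O)CH3: N bonded to a carbonyl → amide (not amine).
pendant –CHO: carbonyl C bonded to C and H → aldehyde.
pendant –C≡N: nitrile.
–C(=O)–N– linkage → amide (the N is not an amine).
–OH on an sp³ carbon → alcohol (secondary).
–C(=O)NHCH3: carbonyl C bonded to C and to N → amide (the N is not an amine).
No segment is a amine: N≡C is nitrile, not amine; CH(CONH2) is amide, not amine; CH(CN) is nitrile, not amine. → 0.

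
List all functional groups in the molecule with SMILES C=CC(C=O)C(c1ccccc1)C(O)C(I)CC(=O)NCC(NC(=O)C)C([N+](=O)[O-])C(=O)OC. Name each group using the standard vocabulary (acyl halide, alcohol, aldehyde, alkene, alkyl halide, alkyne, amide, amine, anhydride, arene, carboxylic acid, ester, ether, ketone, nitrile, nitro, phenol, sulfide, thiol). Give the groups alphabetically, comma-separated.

C=C double bond → alkene.
pendant –CHO: carbonyl C bonded to C and H → aldehyde.
pendant –C6H5: benzene ring → arene.
–OH on an sp³ carbon → alcohol (secondary).
halogen on an sp³ carbon → alkyl halide.
–C(=O)–N– linkage → amide (the N is not an amine).
pendant –NHC(=O)CH3: N bonded to a carbonyl → amide (not amine).
–NO2 on an sp³ carbon → nitro (the N=O is not a carbonyl).
–C(=O)OCH3: carbonyl C bonded to C and to –OCH3 → ester (not ketone + ether).

alcohol, aldehyde, alkene, alkyl halide, amide, arene, ester, nitro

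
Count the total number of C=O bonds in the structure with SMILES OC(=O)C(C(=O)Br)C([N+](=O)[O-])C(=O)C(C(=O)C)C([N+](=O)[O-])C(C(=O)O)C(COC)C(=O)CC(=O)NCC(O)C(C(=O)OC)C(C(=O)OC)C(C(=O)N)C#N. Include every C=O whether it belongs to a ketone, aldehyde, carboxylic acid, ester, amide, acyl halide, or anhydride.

HOOC: carboxylic acid, 1 C=O (running total 1).
CH(COBr): acyl halide, 1 C=O (running total 2).
CO: ketone, 1 C=O (running total 3).
CH(COCH3): ketone, 1 C=O (running total 4).
CH(COOH): carboxylic acid, 1 C=O (running total 5).
CO: ketone, 1 C=O (running total 6).
CH2CONHCH2: amide, 1 C=O (running total 7).
CH(COOCH3): ester, 1 C=O (running total 8).
CH(COOCH3): ester, 1 C=O (running total 9).
CH(CONH2): amide, 1 C=O (running total 10).

10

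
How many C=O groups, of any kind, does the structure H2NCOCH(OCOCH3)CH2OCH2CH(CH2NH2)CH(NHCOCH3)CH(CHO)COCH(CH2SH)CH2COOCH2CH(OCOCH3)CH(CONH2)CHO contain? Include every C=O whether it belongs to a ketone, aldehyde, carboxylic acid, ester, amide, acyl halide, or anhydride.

9

H2NCO: amide, 1 C=O (running total 1).
CH(OCOCH3): ester, 1 C=O (running total 2).
CH(NHCOCH3): amide, 1 C=O (running total 3).
CH(CHO): aldehyde, 1 C=O (running total 4).
CO: ketone, 1 C=O (running total 5).
CH2COOCH2: ester, 1 C=O (running total 6).
CH(OCOCH3): ester, 1 C=O (running total 7).
CH(CONH2): amide, 1 C=O (running total 8).
CHO: aldehyde, 1 C=O (running total 9).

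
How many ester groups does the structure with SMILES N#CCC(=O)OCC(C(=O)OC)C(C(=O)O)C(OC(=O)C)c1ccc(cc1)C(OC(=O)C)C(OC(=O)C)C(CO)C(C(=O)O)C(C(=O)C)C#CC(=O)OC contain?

6

N≡C–: carbon triple-bonded to nitrogen → nitrile.
–C(=O)–O–C with C on the carbonyl side → ester.
pendant –COOCH3: carbonyl C bonded to C and –OCH3 → ester.
pendant –COOH: carbonyl C bonded to C and –OH → carboxylic acid.
pendant –OC(=O)CH3: an acyloxy group → ester.
para-disubstituted benzene ring → arene.
pendant –OC(=O)CH3: an acyloxy group → ester.
pendant –OC(=O)CH3: an acyloxy group → ester.
pendant –CH2OH on an sp³ backbone C → alcohol.
pendant –COOH: carbonyl C bonded to C and –OH → carboxylic acid.
pendant –COCH3: carbonyl C bonded to two carbons → ketone.
C≡C triple bond → alkyne.
–C(=O)OCH3: carbonyl C bonded to C and to –OCH3 → ester (not ketone + ether).
Ester appears at: CH2COOCH2, CH(COOCH3), CH(OCOCH3), CH(OCOCH3), CH(OCOCH3), COOCH3 → 6.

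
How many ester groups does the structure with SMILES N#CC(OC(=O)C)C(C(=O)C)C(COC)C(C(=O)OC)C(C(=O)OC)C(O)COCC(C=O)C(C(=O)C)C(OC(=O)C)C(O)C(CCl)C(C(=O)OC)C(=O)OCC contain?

6

Reading the structure from left to right:
  N≡C: N≡C–: carbon triple-bonded to nitrogen → nitrile.
  CH(OCOCH3): pendant –OC(=O)CH3: an acyloxy group → ester.
  CH(COCH3): pendant –COCH3: carbonyl C bonded to two carbons → ketone.
  CH(CH2OCH3): pendant –CH2OCH3: C–O–C linkage → ether.
  CH(COOCH3): pendant –COOCH3: carbonyl C bonded to C and –OCH3 → ester.
  CH(COOCH3): pendant –COOCH3: carbonyl C bonded to C and –OCH3 → ester.
  CH(OH): –OH on an sp³ carbon → alcohol (secondary).
  CH2OCH2: C–O–C with sp³ carbons on both sides and no adjacent C=O → ether.
  CH(CHO): pendant –CHO: carbonyl C bonded to C and H → aldehyde.
  CH(COCH3): pendant –COCH3: carbonyl C bonded to two carbons → ketone.
  CH(OCOCH3): pendant –OC(=O)CH3: an acyloxy group → ester.
  CH(OH): –OH on an sp³ carbon → alcohol (secondary).
  CH(CH2Cl): pendant –CH2X: halogen on sp³ carbon → alkyl halide.
  CH(COOCH3): pendant –COOCH3: carbonyl C bonded to C and –OCH3 → ester.
  COOCH2CH3: –C(=O)OCH2CH3: carbonyl C bonded to C and to –OEt → ester.
Ester appears at: CH(OCOCH3), CH(COOCH3), CH(COOCH3), CH(OCOCH3), CH(COOCH3), COOCH2CH3 → 6.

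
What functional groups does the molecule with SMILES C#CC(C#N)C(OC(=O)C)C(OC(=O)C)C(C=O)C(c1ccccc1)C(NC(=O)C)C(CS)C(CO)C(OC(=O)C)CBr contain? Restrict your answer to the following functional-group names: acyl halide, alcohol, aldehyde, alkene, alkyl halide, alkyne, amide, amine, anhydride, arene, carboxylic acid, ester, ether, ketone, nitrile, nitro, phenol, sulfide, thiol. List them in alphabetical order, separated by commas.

alcohol, aldehyde, alkyl halide, alkyne, amide, arene, ester, nitrile, thiol

Reading the structure from left to right:
  HC≡C: C≡C triple bond → alkyne.
  CH(CN): pendant –C≡N: nitrile.
  CH(OCOCH3): pendant –OC(=O)CH3: an acyloxy group → ester.
  CH(OCOCH3): pendant –OC(=O)CH3: an acyloxy group → ester.
  CH(CHO): pendant –CHO: carbonyl C bonded to C and H → aldehyde.
  CH(C6H5): pendant –C6H5: benzene ring → arene.
  CH(NHCOCH3): pendant –NHC(=O)CH3: N bonded to a carbonyl → amide (not amine).
  CH(CH2SH): pendant –CH2SH → thiol.
  CH(CH2OH): pendant –CH2OH on an sp³ backbone C → alcohol.
  CH(OCOCH3): pendant –OC(=O)CH3: an acyloxy group → ester.
  CH2Br: halogen on an sp³ carbon → alkyl halide.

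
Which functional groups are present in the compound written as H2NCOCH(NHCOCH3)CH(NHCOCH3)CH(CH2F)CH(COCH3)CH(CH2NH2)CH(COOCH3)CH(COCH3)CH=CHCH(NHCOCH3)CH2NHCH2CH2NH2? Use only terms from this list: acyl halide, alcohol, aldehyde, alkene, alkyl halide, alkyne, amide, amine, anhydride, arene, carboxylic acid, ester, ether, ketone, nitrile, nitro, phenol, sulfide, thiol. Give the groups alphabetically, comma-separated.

Taking each segment in turn:
  H2NCO: –C(=O)NH2: carbonyl C bonded to C and to N → amide (the N is not a separate amine).
  CH(NHCOCH3): pendant –NHC(=O)CH3: N bonded to a carbonyl → amide (not amine).
  CH(NHCOCH3): pendant –NHC(=O)CH3: N bonded to a carbonyl → amide (not amine).
  CH(CH2F): pendant –CH2X: halogen on sp³ carbon → alkyl halide.
  CH(COCH3): pendant –COCH3: carbonyl C bonded to two carbons → ketone.
  CH(CH2NH2): pendant –CH2NH2: N on sp³ C, no adjacent C=O → amine.
  CH(COOCH3): pendant –COOCH3: carbonyl C bonded to C and –OCH3 → ester.
  CH(COCH3): pendant –COCH3: carbonyl C bonded to two carbons → ketone.
  CH=CH: C=C double bond → alkene.
  CH(NHCOCH3): pendant –NHC(=O)CH3: N bonded to a carbonyl → amide (not amine).
  CH2NHCH2: C–N–C with sp³ carbons and no adjacent C=O → amine (secondary).
  CH2NH2: –NH2 on an sp³ carbon with no adjacent C=O → amine.

alkene, alkyl halide, amide, amine, ester, ketone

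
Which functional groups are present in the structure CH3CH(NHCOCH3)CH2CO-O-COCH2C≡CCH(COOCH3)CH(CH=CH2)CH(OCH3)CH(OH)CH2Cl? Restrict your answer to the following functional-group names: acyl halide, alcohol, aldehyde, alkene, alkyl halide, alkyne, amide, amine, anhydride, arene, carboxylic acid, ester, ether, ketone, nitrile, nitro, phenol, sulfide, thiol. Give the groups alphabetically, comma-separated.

alcohol, alkene, alkyl halide, alkyne, amide, anhydride, ester, ether

pendant –NHC(=O)CH3: N bonded to a carbonyl → amide (not amine).
two acyl groups sharing one oxygen, –C(=O)–O–C(=O)– → anhydride.
C≡C triple bond → alkyne.
pendant –COOCH3: carbonyl C bonded to C and –OCH3 → ester.
pendant –CH=CH2: C=C double bond → alkene.
pendant –OCH3: C–O–C with sp³ C, no adjacent C=O → ether.
–OH on an sp³ carbon → alcohol (secondary).
halogen on an sp³ carbon → alkyl halide.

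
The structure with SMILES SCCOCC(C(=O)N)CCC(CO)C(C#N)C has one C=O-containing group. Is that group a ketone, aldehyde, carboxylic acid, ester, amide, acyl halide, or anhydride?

amide

The carbonyl is in the CH(CONH2) segment: pendant –CONH2: carbonyl C bonded to C and N → amide.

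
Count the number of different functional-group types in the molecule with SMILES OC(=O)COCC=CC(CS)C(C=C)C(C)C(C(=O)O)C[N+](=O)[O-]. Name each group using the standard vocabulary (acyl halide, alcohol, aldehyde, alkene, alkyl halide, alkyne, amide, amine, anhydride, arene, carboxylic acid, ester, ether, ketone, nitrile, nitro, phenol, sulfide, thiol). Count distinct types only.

5

–COOH: carbonyl C bonded to –OH and C → carboxylic acid (the –OH is not a separate alcohol).
C–O–C with sp³ carbons on both sides and no adjacent C=O → ether.
C=C double bond → alkene.
pendant –CH2SH → thiol.
pendant –CH=CH2: C=C double bond → alkene.
pendant –COOH: carbonyl C bonded to C and –OH → carboxylic acid.
–NO2 on carbon → nitro group.
Distinct types present: alkene, carboxylic acid, ether, nitro, thiol.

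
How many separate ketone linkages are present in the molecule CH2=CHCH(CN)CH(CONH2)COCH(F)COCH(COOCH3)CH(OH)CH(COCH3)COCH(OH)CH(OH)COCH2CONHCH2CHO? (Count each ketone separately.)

C=C double bond → alkene.
pendant –C≡N: nitrile.
pendant –CONH2: carbonyl C bonded to C and N → amide.
–C(=O)– with carbon on both sides → ketone.
halogen on an sp³ carbon → alkyl halide.
–C(=O)– with carbon on both sides → ketone.
pendant –COOCH3: carbonyl C bonded to C and –OCH3 → ester.
–OH on an sp³ carbon → alcohol (secondary).
pendant –COCH3: carbonyl C bonded to two carbons → ketone.
–C(=O)– with carbon on both sides → ketone.
–OH on an sp³ carbon → alcohol (secondary).
–OH on an sp³ carbon → alcohol (secondary).
–C(=O)– with carbon on both sides → ketone.
–C(=O)–N– linkage → amide (the N is not an amine).
terminal –CHO: carbonyl C bonded to H and C → aldehyde.
Ketone appears at: CO, CO, CH(COCH3), CO, CO → 5.

5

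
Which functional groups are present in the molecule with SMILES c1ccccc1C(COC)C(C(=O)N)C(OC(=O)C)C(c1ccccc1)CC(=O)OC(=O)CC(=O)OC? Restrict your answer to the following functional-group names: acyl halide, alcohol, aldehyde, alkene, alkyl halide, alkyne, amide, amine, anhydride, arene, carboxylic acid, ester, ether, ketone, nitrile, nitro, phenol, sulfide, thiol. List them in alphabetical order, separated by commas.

Taking each segment in turn:
  C6H5: C6H5– phenyl ring → arene.
  CH(CH2OCH3): pendant –CH2OCH3: C–O–C linkage → ether.
  CH(CONH2): pendant –CONH2: carbonyl C bonded to C and N → amide.
  CH(OCOCH3): pendant –OC(=O)CH3: an acyloxy group → ester.
  CH(C6H5): pendant –C6H5: benzene ring → arene.
  CH2CO-O-COCH2: two acyl groups sharing one oxygen, –C(=O)–O–C(=O)– → anhydride.
  COOCH3: –C(=O)OCH3: carbonyl C bonded to C and to –OCH3 → ester (not ketone + ether).

amide, anhydride, arene, ester, ether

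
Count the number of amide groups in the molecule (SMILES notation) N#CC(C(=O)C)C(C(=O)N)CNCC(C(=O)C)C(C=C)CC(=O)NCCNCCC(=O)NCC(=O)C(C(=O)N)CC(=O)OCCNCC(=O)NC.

5

N≡C–: carbon triple-bonded to nitrogen → nitrile.
pendant –COCH3: carbonyl C bonded to two carbons → ketone.
pendant –CONH2: carbonyl C bonded to C and N → amide.
C–N–C with sp³ carbons and no adjacent C=O → amine (secondary).
pendant –COCH3: carbonyl C bonded to two carbons → ketone.
pendant –CH=CH2: C=C double bond → alkene.
–C(=O)–N– linkage → amide (the N is not an amine).
C–N–C with sp³ carbons and no adjacent C=O → amine (secondary).
–C(=O)–N– linkage → amide (the N is not an amine).
–C(=O)– with carbon on both sides → ketone.
pendant –CONH2: carbonyl C bonded to C and N → amide.
–C(=O)–O–C with C on the carbonyl side → ester.
C–N–C with sp³ carbons and no adjacent C=O → amine (secondary).
–C(=O)NHCH3: carbonyl C bonded to C and to N → amide (the N is not an amine).
Amide appears at: CH(CONH2), CH2CONHCH2, CH2CONHCH2, CH(CONH2), CONHCH3 → 5.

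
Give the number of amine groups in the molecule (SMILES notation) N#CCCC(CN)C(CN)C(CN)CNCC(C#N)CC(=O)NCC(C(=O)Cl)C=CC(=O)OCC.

4

N≡C–: carbon triple-bonded to nitrogen → nitrile.
pendant –CH2NH2: N on sp³ C, no adjacent C=O → amine.
pendant –CH2NH2: N on sp³ C, no adjacent C=O → amine.
pendant –CH2NH2: N on sp³ C, no adjacent C=O → amine.
C–N–C with sp³ carbons and no adjacent C=O → amine (secondary).
pendant –C≡N: nitrile.
–C(=O)–N– linkage → amide (the N is not an amine).
pendant –C(=O)X: carbonyl C bonded to C and halogen → acyl halide.
C=C double bond → alkene.
–C(=O)OCH2CH3: carbonyl C bonded to C and to –OEt → ester.
Amine appears at: CH(CH2NH2), CH(CH2NH2), CH(CH2NH2), CH2NHCH2 → 4.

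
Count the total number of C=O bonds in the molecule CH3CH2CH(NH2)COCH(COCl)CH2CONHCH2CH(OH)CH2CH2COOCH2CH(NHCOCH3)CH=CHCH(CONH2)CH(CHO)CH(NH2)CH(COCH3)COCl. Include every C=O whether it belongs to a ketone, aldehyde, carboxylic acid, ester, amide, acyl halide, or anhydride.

CO: ketone, 1 C=O (running total 1).
CH(COCl): acyl halide, 1 C=O (running total 2).
CH2CONHCH2: amide, 1 C=O (running total 3).
CH2COOCH2: ester, 1 C=O (running total 4).
CH(NHCOCH3): amide, 1 C=O (running total 5).
CH(CONH2): amide, 1 C=O (running total 6).
CH(CHO): aldehyde, 1 C=O (running total 7).
CH(COCH3): ketone, 1 C=O (running total 8).
COCl: acyl halide, 1 C=O (running total 9).

9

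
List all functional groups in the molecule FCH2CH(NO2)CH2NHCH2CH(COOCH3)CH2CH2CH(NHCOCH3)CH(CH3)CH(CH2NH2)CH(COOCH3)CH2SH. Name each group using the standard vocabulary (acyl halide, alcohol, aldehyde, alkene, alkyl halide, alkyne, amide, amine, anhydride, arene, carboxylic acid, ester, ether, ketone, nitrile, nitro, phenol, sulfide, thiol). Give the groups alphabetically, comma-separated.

halogen on an sp³ carbon → alkyl halide.
–NO2 on an sp³ carbon → nitro (the N=O is not a carbonyl).
C–N–C with sp³ carbons and no adjacent C=O → amine (secondary).
pendant –COOCH3: carbonyl C bonded to C and –OCH3 → ester.
pendant –NHC(=O)CH3: N bonded to a carbonyl → amide (not amine).
pendant –CH2NH2: N on sp³ C, no adjacent C=O → amine.
pendant –COOCH3: carbonyl C bonded to C and –OCH3 → ester.
–SH on an sp³ carbon → thiol.

alkyl halide, amide, amine, ester, nitro, thiol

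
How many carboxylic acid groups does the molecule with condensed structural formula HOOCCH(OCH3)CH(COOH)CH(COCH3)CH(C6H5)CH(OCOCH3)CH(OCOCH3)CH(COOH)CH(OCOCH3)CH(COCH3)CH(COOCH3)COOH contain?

–COOH: carbonyl C bonded to –OH and C → carboxylic acid (the –OH is not a separate alcohol).
pendant –OCH3: C–O–C with sp³ C, no adjacent C=O → ether.
pendant –COOH: carbonyl C bonded to C and –OH → carboxylic acid.
pendant –COCH3: carbonyl C bonded to two carbons → ketone.
pendant –C6H5: benzene ring → arene.
pendant –OC(=O)CH3: an acyloxy group → ester.
pendant –OC(=O)CH3: an acyloxy group → ester.
pendant –COOH: carbonyl C bonded to C and –OH → carboxylic acid.
pendant –OC(=O)CH3: an acyloxy group → ester.
pendant –COCH3: carbonyl C bonded to two carbons → ketone.
pendant –COOCH3: carbonyl C bonded to C and –OCH3 → ester.
–COOH: carbonyl C bonded to –OH and C → carboxylic acid (the –OH is not a separate alcohol).
Carboxylic acid appears at: HOOC, CH(COOH), CH(COOH), COOH → 4.

4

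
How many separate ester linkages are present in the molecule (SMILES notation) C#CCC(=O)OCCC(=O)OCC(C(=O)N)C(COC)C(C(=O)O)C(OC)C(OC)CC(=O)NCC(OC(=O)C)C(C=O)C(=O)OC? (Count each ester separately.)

Working along the chain:
  HC≡C: C≡C triple bond → alkyne.
  CH2COOCH2: –C(=O)–O–C with C on the carbonyl side → ester.
  CH2COOCH2: –C(=O)–O–C with C on the carbonyl side → ester.
  CH(CONH2): pendant –CONH2: carbonyl C bonded to C and N → amide.
  CH(CH2OCH3): pendant –CH2OCH3: C–O–C linkage → ether.
  CH(COOH): pendant –COOH: carbonyl C bonded to C and –OH → carboxylic acid.
  CH(OCH3): pendant –OCH3: C–O–C with sp³ C, no adjacent C=O → ether.
  CH(OCH3): pendant –OCH3: C–O–C with sp³ C, no adjacent C=O → ether.
  CH2CONHCH2: –C(=O)–N– linkage → amide (the N is not an amine).
  CH(OCOCH3): pendant –OC(=O)CH3: an acyloxy group → ester.
  CH(CHO): pendant –CHO: carbonyl C bonded to C and H → aldehyde.
  COOCH3: –C(=O)OCH3: carbonyl C bonded to C and to –OCH3 → ester (not ketone + ether).
Ester appears at: CH2COOCH2, CH2COOCH2, CH(OCOCH3), COOCH3 → 4.

4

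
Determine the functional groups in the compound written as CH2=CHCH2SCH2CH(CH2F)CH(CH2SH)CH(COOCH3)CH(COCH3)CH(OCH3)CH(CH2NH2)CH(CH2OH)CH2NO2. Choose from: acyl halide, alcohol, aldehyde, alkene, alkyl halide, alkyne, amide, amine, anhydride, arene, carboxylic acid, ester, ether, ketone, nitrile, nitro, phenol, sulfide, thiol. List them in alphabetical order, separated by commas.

alcohol, alkene, alkyl halide, amine, ester, ether, ketone, nitro, sulfide, thiol

C=C double bond → alkene.
C–S–C linkage → sulfide (thioether).
pendant –CH2X: halogen on sp³ carbon → alkyl halide.
pendant –CH2SH → thiol.
pendant –COOCH3: carbonyl C bonded to C and –OCH3 → ester.
pendant –COCH3: carbonyl C bonded to two carbons → ketone.
pendant –OCH3: C–O–C with sp³ C, no adjacent C=O → ether.
pendant –CH2NH2: N on sp³ C, no adjacent C=O → amine.
pendant –CH2OH on an sp³ backbone C → alcohol.
–NO2 on carbon → nitro group.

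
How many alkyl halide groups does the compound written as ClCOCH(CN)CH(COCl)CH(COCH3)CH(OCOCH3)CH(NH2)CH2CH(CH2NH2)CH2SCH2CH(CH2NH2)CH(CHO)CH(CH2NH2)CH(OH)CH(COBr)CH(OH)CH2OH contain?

Taking each segment in turn:
  ClCO: –C(=O)Cl: carbonyl C bonded to C and to a halogen → acyl halide (not alkyl halide).
  CH(CN): pendant –C≡N: nitrile.
  CH(COCl): pendant –C(=O)X: carbonyl C bonded to C and halogen → acyl halide.
  CH(COCH3): pendant –COCH3: carbonyl C bonded to two carbons → ketone.
  CH(OCOCH3): pendant –OC(=O)CH3: an acyloxy group → ester.
  CH(NH2): –NH2 on an sp³ carbon with no adjacent C=O → amine.
  CH(CH2NH2): pendant –CH2NH2: N on sp³ C, no adjacent C=O → amine.
  CH2SCH2: C–S–C linkage → sulfide (thioether).
  CH(CH2NH2): pendant –CH2NH2: N on sp³ C, no adjacent C=O → amine.
  CH(CHO): pendant –CHO: carbonyl C bonded to C and H → aldehyde.
  CH(CH2NH2): pendant –CH2NH2: N on sp³ C, no adjacent C=O → amine.
  CH(OH): –OH on an sp³ carbon → alcohol (secondary).
  CH(COBr): pendant –C(=O)X: carbonyl C bonded to C and halogen → acyl halide.
  CH(OH): –OH on an sp³ carbon → alcohol (secondary).
  CH2OH: –OH on an sp³ carbon → alcohol.
No segment is a alkyl halide: ClCO is acyl halide, not alkyl halide; CH(COCl) is acyl halide, not alkyl halide; CH(COBr) is acyl halide, not alkyl halide. → 0.

0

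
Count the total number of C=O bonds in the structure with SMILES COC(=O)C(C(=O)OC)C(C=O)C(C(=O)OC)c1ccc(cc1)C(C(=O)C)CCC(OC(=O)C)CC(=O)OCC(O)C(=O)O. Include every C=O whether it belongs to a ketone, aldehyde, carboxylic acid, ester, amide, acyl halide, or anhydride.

8

CH3OOC: ester, 1 C=O (running total 1).
CH(COOCH3): ester, 1 C=O (running total 2).
CH(CHO): aldehyde, 1 C=O (running total 3).
CH(COOCH3): ester, 1 C=O (running total 4).
CH(COCH3): ketone, 1 C=O (running total 5).
CH(OCOCH3): ester, 1 C=O (running total 6).
CH2COOCH2: ester, 1 C=O (running total 7).
COOH: carboxylic acid, 1 C=O (running total 8).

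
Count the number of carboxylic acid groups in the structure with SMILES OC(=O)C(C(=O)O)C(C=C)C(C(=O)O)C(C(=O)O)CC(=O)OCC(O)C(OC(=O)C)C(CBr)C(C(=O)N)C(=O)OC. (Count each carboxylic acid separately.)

–COOH: carbonyl C bonded to –OH and C → carboxylic acid (the –OH is not a separate alcohol).
pendant –COOH: carbonyl C bonded to C and –OH → carboxylic acid.
pendant –CH=CH2: C=C double bond → alkene.
pendant –COOH: carbonyl C bonded to C and –OH → carboxylic acid.
pendant –COOH: carbonyl C bonded to C and –OH → carboxylic acid.
–C(=O)–O–C with C on the carbonyl side → ester.
–OH on an sp³ carbon → alcohol (secondary).
pendant –OC(=O)CH3: an acyloxy group → ester.
pendant –CH2X: halogen on sp³ carbon → alkyl halide.
pendant –CONH2: carbonyl C bonded to C and N → amide.
–C(=O)OCH3: carbonyl C bonded to C and to –OCH3 → ester (not ketone + ether).
Carboxylic acid appears at: HOOC, CH(COOH), CH(COOH), CH(COOH) → 4.

4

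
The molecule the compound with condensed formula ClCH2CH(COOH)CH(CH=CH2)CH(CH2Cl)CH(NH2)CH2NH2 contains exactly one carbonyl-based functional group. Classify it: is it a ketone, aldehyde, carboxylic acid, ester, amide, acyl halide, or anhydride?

carboxylic acid

The carbonyl is in the CH(COOH) segment: pendant –COOH: carbonyl C bonded to C and –OH → carboxylic acid.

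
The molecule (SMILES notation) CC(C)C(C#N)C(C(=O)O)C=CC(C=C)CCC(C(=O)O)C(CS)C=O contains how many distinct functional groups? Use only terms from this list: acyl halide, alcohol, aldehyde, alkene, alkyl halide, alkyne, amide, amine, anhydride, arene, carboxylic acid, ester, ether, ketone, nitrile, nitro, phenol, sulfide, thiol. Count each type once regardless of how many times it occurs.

Taking each segment in turn:
  CH(CN): pendant –C≡N: nitrile.
  CH(COOH): pendant –COOH: carbonyl C bonded to C and –OH → carboxylic acid.
  CH=CH: C=C double bond → alkene.
  CH(CH=CH2): pendant –CH=CH2: C=C double bond → alkene.
  CH(COOH): pendant –COOH: carbonyl C bonded to C and –OH → carboxylic acid.
  CH(CH2SH): pendant –CH2SH → thiol.
  CHO: terminal –CHO: carbonyl C bonded to H and C → aldehyde.
Distinct types present: aldehyde, alkene, carboxylic acid, nitrile, thiol.

5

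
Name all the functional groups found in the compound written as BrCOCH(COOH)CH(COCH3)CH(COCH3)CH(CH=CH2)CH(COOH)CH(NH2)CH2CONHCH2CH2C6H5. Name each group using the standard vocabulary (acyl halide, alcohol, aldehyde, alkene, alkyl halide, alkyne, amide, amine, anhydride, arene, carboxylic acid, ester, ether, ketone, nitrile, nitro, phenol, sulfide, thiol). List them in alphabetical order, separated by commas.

–C(=O)Br: carbonyl C bonded to C and to a halogen → acyl halide (not alkyl halide).
pendant –COOH: carbonyl C bonded to C and –OH → carboxylic acid.
pendant –COCH3: carbonyl C bonded to two carbons → ketone.
pendant –COCH3: carbonyl C bonded to two carbons → ketone.
pendant –CH=CH2: C=C double bond → alkene.
pendant –COOH: carbonyl C bonded to C and –OH → carboxylic acid.
–NH2 on an sp³ carbon with no adjacent C=O → amine.
–C(=O)–N– linkage → amide (the N is not an amine).
–C6H5 phenyl ring → arene.

acyl halide, alkene, amide, amine, arene, carboxylic acid, ketone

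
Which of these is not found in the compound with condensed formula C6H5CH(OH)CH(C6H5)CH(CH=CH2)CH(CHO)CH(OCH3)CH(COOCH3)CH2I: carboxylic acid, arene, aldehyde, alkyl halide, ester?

carboxylic acid

aldehyde: present (CH(CHO) — pendant –CHO: carbonyl C bonded to C and H → aldehyde).
alkyl halide: present (CH2I — halogen on an sp³ carbon → alkyl halide).
ester: present (CH(COOCH3) — pendant –COOCH3: carbonyl C bonded to C and –OCH3 → ester).
arene: present (C6H5 — C6H5– phenyl ring → arene).
carboxylic acid: absent. In CH(COOCH3), the acyl oxygen is bonded to carbon (–O–C), not to H, so this is an ester.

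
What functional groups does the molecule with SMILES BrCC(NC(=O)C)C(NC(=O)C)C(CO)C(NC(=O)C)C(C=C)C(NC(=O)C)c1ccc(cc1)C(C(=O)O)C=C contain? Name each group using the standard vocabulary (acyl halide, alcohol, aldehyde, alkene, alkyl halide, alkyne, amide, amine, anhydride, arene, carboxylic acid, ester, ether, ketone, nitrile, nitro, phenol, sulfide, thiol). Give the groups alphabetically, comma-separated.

alcohol, alkene, alkyl halide, amide, arene, carboxylic acid

Working along the chain:
  BrCH2: halogen on an sp³ carbon → alkyl halide.
  CH(NHCOCH3): pendant –NHC(=O)CH3: N bonded to a carbonyl → amide (not amine).
  CH(NHCOCH3): pendant –NHC(=O)CH3: N bonded to a carbonyl → amide (not amine).
  CH(CH2OH): pendant –CH2OH on an sp³ backbone C → alcohol.
  CH(NHCOCH3): pendant –NHC(=O)CH3: N bonded to a carbonyl → amide (not amine).
  CH(CH=CH2): pendant –CH=CH2: C=C double bond → alkene.
  CH(NHCOCH3): pendant –NHC(=O)CH3: N bonded to a carbonyl → amide (not amine).
  C6H4: para-disubstituted benzene ring → arene.
  CH(COOH): pendant –COOH: carbonyl C bonded to C and –OH → carboxylic acid.
  CH=CH2: C=C double bond → alkene.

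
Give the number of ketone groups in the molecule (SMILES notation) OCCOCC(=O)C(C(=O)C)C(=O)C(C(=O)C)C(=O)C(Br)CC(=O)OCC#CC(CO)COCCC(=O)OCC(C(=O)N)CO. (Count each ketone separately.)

HO– on an sp³ carbon → alcohol.
C–O–C with sp³ carbons on both sides and no adjacent C=O → ether.
–C(=O)– with carbon on both sides → ketone.
pendant –COCH3: carbonyl C bonded to two carbons → ketone.
–C(=O)– with carbon on both sides → ketone.
pendant –COCH3: carbonyl C bonded to two carbons → ketone.
–C(=O)– with carbon on both sides → ketone.
halogen on an sp³ carbon → alkyl halide.
–C(=O)–O–C with C on the carbonyl side → ester.
C≡C triple bond → alkyne.
pendant –CH2OH on an sp³ backbone C → alcohol.
C–O–C with sp³ carbons on both sides and no adjacent C=O → ether.
–C(=O)–O–C with C on the carbonyl side → ester.
pendant –CONH2: carbonyl C bonded to C and N → amide.
–OH on an sp³ carbon → alcohol.
Ketone appears at: CO, CH(COCH3), CO, CH(COCH3), CO → 5.

5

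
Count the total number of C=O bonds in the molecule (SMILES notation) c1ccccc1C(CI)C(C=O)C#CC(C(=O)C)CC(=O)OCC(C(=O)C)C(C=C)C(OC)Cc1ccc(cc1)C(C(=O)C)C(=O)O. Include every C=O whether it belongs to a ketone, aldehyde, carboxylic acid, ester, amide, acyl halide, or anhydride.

CH(CHO): aldehyde, 1 C=O (running total 1).
CH(COCH3): ketone, 1 C=O (running total 2).
CH2COOCH2: ester, 1 C=O (running total 3).
CH(COCH3): ketone, 1 C=O (running total 4).
CH(COCH3): ketone, 1 C=O (running total 5).
COOH: carboxylic acid, 1 C=O (running total 6).

6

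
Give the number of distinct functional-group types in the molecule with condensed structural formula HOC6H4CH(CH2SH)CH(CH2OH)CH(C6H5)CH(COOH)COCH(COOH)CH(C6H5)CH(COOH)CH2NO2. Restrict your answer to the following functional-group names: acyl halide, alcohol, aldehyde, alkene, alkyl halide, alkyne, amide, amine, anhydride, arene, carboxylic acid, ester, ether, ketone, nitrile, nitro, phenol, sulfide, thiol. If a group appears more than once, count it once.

7

Taking each segment in turn:
  HOC6H4: –OH attached directly to an aromatic ring → phenol (not alcohol); the ring itself is an arene.
  CH(CH2SH): pendant –CH2SH → thiol.
  CH(CH2OH): pendant –CH2OH on an sp³ backbone C → alcohol.
  CH(C6H5): pendant –C6H5: benzene ring → arene.
  CH(COOH): pendant –COOH: carbonyl C bonded to C and –OH → carboxylic acid.
  CO: –C(=O)– with carbon on both sides → ketone.
  CH(COOH): pendant –COOH: carbonyl C bonded to C and –OH → carboxylic acid.
  CH(C6H5): pendant –C6H5: benzene ring → arene.
  CH(COOH): pendant –COOH: carbonyl C bonded to C and –OH → carboxylic acid.
  CH2NO2: –NO2 on carbon → nitro group.
Distinct types present: alcohol, arene, carboxylic acid, ketone, nitro, phenol, thiol.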